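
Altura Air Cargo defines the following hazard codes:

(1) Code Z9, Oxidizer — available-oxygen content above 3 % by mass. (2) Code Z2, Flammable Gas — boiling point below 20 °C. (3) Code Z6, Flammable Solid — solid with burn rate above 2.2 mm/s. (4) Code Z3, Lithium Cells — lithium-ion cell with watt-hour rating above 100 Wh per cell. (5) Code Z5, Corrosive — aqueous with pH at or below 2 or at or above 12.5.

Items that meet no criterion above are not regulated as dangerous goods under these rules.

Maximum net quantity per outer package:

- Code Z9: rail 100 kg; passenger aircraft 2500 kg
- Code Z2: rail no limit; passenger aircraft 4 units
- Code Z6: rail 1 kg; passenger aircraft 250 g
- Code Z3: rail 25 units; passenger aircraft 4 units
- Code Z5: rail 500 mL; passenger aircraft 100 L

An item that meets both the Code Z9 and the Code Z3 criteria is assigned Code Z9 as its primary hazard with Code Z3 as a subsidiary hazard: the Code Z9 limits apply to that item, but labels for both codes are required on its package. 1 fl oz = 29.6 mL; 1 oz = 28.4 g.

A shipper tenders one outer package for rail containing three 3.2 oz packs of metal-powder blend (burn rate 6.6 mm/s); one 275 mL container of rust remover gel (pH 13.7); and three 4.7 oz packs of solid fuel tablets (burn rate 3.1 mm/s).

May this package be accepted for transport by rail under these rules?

Yes

Burn rate 6.6 mm/s meets the Code Z6 criterion (Flammable Solid), so the metal-powder blend is Code Z6.
Rust remover gel: pH 13.7 ≥ 12.5 → Code Z5 (Corrosive).
Solid fuel tablets: burn rate 3.1 mm/s > 2.2 mm/s → Code Z6 (Flammable Solid).
Code Z5 quantity: 275 mL.
275 mL ≤ 500 mL (rail limit, Code Z5) — within limit.
Code Z6 net quantity: (three 3.2 oz packs = 272.64 g) + (three 4.7 oz packs = 400.44 g) = 673.08 g.
673.08 g is within the rail limit of 1 kg for Code Z6.
Every hazard code is within its rail limit and no segregation rule is violated.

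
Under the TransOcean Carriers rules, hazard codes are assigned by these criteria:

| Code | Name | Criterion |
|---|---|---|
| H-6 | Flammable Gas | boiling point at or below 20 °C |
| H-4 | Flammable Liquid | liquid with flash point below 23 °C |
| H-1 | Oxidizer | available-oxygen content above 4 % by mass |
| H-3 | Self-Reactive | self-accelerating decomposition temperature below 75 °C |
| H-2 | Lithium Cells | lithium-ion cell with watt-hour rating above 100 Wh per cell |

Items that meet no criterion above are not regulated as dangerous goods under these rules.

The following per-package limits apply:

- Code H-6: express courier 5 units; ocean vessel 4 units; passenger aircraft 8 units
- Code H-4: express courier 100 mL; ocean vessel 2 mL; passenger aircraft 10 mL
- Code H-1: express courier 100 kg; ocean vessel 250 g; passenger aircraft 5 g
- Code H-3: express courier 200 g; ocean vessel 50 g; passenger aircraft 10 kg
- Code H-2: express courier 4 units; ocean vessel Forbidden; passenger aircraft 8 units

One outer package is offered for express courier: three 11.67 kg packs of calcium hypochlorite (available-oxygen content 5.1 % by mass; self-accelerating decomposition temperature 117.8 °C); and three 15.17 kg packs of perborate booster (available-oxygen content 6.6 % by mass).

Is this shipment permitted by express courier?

Yes

The calcium hypochlorite has available-oxygen content 5.1 % by mass, which is > 4 % by mass, so it is Code H-1 (Oxidizer).
Perborate booster: available-oxygen content 6.6 % by mass > 4 % by mass → Code H-1 (Oxidizer).
Total Code H-1: (three 11.67 kg packs = 35.01 kg) + (three 15.17 kg packs = 45.51 kg) = 80.52 kg.
80.52 kg ≤ 100 kg (express courier limit, Code H-1) — within limit.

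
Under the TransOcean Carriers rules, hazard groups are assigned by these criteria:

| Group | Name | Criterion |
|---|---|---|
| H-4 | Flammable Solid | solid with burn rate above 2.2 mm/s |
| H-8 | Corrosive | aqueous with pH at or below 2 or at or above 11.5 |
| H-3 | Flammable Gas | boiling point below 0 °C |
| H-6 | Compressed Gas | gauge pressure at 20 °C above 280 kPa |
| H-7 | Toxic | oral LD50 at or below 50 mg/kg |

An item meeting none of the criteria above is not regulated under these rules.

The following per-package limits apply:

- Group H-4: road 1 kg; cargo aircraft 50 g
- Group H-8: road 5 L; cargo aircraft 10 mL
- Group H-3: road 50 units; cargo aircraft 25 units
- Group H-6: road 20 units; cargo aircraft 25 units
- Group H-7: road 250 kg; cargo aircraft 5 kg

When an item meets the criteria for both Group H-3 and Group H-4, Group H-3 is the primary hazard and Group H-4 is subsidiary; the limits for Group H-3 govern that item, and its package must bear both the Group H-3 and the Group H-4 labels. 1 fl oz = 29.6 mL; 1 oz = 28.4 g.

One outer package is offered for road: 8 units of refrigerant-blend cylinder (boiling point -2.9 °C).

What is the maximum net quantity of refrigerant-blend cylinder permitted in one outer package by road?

The refrigerant-blend cylinder has boiling point -2.9 °C, which is < 0 °C, so it is Group H-3 (Flammable Gas).
The road limit for Group H-3 is 50 units.

50 units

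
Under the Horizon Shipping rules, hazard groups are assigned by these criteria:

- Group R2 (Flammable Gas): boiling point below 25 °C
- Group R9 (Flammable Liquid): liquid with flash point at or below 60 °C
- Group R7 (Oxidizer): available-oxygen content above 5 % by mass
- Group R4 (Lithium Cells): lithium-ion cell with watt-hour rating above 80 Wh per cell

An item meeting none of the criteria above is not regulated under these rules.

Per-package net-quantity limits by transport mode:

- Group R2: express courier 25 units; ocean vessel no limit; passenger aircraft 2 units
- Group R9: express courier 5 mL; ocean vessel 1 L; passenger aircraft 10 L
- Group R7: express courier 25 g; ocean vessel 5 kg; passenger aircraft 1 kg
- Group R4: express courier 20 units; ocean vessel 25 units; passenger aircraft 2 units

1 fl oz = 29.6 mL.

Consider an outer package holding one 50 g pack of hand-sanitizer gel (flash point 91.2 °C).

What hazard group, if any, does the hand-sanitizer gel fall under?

Not regulated

flash point 91.2 °C is not below 60 °C, so Group R9 does not apply.
No criterion is met, so the item is not regulated.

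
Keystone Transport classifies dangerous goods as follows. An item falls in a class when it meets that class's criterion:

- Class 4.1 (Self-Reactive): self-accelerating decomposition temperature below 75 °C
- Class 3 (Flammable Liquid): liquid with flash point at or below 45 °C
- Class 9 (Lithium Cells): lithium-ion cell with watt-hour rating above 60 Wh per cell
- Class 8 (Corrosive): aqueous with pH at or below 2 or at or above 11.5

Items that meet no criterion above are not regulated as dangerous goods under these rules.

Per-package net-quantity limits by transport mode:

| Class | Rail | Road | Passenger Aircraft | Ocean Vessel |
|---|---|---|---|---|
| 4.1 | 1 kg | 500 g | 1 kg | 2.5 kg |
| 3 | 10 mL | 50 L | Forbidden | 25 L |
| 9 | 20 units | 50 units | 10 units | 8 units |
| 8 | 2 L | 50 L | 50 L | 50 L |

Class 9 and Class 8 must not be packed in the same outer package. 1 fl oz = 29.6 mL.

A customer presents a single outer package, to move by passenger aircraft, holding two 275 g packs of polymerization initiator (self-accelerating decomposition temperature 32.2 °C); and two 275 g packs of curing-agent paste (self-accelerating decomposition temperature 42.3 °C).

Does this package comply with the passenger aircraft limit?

The polymerization initiator has self-accelerating decomposition temperature 32.2 °C, which is < 75 °C, so it is Class 4.1 (Self-Reactive).
With self-accelerating decomposition temperature 42.3 °C (< 75 °C), the curing-agent paste falls in Class 4.1.
Total Class 4.1: (two 275 g packs = 550 g) + (two 275 g packs = 550 g) = 1.1 kg.
1.1 kg > 1 kg (passenger aircraft limit, Class 4.1) — over the limit.

No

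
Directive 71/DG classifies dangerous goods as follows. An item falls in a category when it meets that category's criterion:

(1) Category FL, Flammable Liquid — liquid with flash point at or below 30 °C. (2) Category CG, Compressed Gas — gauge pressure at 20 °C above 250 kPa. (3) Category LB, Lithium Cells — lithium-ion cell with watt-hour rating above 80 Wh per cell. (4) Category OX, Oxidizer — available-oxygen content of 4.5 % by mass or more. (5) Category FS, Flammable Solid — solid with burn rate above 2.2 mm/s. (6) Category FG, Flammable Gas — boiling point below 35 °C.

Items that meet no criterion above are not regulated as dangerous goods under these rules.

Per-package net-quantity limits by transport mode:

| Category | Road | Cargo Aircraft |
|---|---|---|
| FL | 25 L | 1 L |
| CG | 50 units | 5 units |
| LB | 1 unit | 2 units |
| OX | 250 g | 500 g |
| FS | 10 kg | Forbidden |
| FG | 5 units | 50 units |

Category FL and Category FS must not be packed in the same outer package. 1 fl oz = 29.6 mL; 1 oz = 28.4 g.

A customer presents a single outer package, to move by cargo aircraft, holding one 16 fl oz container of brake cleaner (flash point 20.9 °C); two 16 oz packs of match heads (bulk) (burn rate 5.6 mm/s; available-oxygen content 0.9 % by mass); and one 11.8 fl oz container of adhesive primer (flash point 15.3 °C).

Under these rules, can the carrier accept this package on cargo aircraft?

No

The brake cleaner has flash point 20.9 °C, which is ≤ 30 °C, so it is Category FL (Flammable Liquid).
With burn rate 5.6 mm/s (> 2.2 mm/s), the match heads (bulk) fall in Category FS.
With flash point 15.3 °C (≤ 30 °C), the adhesive primer falls in Category FL.
Category FL net quantity: (one 16 fl oz container = 473.6 mL) + (one 11.8 fl oz container = 349.28 mL) = 822.88 mL.
That is within the Category FL cargo aircraft limit of 1 L.
Category FS quantity: two 16 oz packs = 908.8 g.
Category FS is Forbidden by cargo aircraft.
Category FL and Category FS may not share an outer package.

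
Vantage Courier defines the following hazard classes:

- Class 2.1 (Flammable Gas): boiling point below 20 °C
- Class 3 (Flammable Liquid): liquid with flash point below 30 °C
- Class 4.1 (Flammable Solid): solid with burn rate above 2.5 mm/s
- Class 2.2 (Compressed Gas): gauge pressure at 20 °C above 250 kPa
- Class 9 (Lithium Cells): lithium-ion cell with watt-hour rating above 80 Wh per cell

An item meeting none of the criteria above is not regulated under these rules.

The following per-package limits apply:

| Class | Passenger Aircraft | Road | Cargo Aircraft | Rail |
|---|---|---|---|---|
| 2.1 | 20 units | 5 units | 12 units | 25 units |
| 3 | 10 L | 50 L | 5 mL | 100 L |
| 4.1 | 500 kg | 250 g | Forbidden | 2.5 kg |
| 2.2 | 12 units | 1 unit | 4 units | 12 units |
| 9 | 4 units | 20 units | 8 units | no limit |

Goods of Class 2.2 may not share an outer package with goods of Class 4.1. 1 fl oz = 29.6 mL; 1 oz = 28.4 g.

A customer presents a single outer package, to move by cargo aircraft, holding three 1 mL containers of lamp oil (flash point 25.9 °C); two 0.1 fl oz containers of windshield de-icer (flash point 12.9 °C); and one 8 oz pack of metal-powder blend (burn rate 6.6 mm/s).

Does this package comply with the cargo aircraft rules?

Lamp oil: flash point 25.9 °C < 30 °C → Class 3 (Flammable Liquid).
The windshield de-icer has flash point 12.9 °C, which is < 30 °C, so it is Class 3 (Flammable Liquid).
With burn rate 6.6 mm/s (> 2.5 mm/s), the metal-powder blend falls in Class 4.1.
Class 4.1 quantity: one 8 oz pack = 227.2 g.
Class 4.1 is Forbidden by cargo aircraft.
Class 3 net quantity: (three 1 mL containers = 3 mL) + (two 0.1 fl oz containers = 5.92 mL) = 8.92 mL.
That exceeds the Class 3 cargo aircraft limit of 5 mL.
The segregation rule (Class 2.2 with Class 4.1) does not apply to Class 4.1 with Class 3.

No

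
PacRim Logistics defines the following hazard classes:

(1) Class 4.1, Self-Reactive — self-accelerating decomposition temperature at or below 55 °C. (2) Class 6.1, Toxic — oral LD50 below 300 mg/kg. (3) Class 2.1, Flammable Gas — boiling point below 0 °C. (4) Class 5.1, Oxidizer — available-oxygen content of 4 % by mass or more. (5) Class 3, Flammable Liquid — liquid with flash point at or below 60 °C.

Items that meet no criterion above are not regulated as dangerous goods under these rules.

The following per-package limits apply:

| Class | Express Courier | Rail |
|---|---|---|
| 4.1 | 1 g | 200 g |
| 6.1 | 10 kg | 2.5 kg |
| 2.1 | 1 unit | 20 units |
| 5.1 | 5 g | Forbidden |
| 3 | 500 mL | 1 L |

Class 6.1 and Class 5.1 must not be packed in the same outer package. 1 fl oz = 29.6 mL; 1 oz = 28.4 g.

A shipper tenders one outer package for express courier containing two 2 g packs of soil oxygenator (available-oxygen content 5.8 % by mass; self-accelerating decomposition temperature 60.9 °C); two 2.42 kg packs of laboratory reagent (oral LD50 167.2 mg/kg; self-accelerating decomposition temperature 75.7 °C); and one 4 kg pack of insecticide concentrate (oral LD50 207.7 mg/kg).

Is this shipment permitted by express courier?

Soil oxygenator: available-oxygen content 5.8 % by mass ≥ 4 % by mass → Class 5.1 (Oxidizer).
Oral LD50 167.2 mg/kg meets the Class 6.1 criterion (Toxic), so the laboratory reagent is Class 6.1.
With oral LD50 207.7 mg/kg (< 300 mg/kg), the insecticide concentrate falls in Class 6.1.
Total Class 6.1: (two 2.42 kg packs = 4.84 kg) + 4 kg = 8.84 kg.
8.84 kg is within the express courier limit of 10 kg for Class 6.1.
Class 5.1 quantity: two 2 g packs = 4 g.
That is within the Class 5.1 express courier limit of 5 g.
Class 6.1 and Class 5.1 may not share an outer package.

No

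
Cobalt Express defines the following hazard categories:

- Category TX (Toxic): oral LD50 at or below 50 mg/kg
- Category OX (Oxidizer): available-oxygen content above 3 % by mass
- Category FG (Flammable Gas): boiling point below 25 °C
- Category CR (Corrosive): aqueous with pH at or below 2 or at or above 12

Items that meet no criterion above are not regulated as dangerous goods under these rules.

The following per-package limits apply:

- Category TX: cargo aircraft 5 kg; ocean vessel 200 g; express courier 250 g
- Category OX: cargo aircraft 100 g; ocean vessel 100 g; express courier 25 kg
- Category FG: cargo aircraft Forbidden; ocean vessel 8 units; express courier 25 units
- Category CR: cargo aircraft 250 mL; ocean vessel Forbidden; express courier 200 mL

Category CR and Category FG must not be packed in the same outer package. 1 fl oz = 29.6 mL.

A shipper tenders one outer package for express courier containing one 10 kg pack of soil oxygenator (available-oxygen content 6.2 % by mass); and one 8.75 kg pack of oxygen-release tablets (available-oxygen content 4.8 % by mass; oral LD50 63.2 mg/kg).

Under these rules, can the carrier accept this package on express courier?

Available-oxygen content 6.2 % by mass meets the Category OX criterion (Oxidizer), so the soil oxygenator is Category OX.
Available-oxygen content 4.8 % by mass meets the Category OX criterion (Oxidizer), so the oxygen-release tablets are Category OX.
Total Category OX: 10 kg + 8.75 kg = 18.75 kg.
18.75 kg is within the express courier limit of 25 kg for Category OX.

Yes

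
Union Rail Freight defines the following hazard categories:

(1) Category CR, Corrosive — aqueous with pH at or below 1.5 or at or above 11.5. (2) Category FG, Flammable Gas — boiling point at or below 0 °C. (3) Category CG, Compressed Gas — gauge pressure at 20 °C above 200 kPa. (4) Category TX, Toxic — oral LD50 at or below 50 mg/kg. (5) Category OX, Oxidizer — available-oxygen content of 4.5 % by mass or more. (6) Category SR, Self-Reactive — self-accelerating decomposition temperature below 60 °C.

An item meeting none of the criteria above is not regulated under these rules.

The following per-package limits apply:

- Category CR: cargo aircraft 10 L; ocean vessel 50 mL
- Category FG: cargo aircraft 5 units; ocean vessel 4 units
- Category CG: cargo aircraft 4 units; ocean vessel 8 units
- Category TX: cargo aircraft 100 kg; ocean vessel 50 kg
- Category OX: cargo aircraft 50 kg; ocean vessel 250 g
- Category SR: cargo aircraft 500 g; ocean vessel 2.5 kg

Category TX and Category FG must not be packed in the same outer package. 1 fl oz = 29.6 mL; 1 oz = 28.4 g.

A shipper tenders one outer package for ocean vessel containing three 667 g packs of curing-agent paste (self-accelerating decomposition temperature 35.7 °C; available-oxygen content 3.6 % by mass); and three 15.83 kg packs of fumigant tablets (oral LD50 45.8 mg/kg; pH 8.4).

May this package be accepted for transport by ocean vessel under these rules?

Curing-agent paste: self-accelerating decomposition temperature 35.7 °C < 60 °C → Category SR (Self-Reactive).
With oral LD50 45.8 mg/kg (≤ 50 mg/kg), the fumigant tablets fall in Category TX.
Category TX quantity: three 15.83 kg packs = 47.49 kg.
That is within the Category TX ocean vessel limit of 50 kg.
Category SR quantity: three 667 g packs = 2.001 kg.
That is within the Category SR ocean vessel limit of 2.5 kg.
The segregation rule (Category TX with Category FG) does not apply to Category TX with Category SR.
Every hazard category is within its ocean vessel limit and no segregation rule is violated.

Yes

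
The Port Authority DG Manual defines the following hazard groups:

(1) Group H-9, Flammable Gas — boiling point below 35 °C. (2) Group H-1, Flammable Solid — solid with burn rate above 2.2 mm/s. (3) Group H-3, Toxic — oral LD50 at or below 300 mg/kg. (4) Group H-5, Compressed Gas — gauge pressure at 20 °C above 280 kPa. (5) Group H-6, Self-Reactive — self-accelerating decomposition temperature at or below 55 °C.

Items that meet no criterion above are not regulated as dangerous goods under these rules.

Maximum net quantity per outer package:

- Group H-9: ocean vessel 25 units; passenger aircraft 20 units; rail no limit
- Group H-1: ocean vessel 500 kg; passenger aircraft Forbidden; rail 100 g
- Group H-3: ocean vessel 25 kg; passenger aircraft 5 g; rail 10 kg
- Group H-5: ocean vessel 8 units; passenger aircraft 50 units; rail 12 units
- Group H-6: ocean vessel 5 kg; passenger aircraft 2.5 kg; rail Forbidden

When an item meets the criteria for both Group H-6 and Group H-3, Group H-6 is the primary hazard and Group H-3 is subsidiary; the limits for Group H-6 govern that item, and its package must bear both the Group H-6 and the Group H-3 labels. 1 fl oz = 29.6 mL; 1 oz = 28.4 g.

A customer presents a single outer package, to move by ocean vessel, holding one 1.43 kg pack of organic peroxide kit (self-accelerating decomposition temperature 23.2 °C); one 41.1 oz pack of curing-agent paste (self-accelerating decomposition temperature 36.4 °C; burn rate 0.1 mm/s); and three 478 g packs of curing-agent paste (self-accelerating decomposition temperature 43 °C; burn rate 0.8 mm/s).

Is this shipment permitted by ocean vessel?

With self-accelerating decomposition temperature 23.2 °C (≤ 55 °C), the organic peroxide kit falls in Group H-6.
Self-accelerating decomposition temperature 36.4 °C meets the Group H-6 criterion (Self-Reactive), so the curing-agent paste is Group H-6.
The curing-agent paste has self-accelerating decomposition temperature 43 °C, which is ≤ 55 °C, so it is Group H-6 (Self-Reactive).
Group H-6 net quantity: 1.43 kg + (one 41.1 oz pack = 1167.24 g) + (three 478 g packs = 1.434 kg) = 4031.24 g.
4031.24 g is within the ocean vessel limit of 5 kg for Group H-6.

Yes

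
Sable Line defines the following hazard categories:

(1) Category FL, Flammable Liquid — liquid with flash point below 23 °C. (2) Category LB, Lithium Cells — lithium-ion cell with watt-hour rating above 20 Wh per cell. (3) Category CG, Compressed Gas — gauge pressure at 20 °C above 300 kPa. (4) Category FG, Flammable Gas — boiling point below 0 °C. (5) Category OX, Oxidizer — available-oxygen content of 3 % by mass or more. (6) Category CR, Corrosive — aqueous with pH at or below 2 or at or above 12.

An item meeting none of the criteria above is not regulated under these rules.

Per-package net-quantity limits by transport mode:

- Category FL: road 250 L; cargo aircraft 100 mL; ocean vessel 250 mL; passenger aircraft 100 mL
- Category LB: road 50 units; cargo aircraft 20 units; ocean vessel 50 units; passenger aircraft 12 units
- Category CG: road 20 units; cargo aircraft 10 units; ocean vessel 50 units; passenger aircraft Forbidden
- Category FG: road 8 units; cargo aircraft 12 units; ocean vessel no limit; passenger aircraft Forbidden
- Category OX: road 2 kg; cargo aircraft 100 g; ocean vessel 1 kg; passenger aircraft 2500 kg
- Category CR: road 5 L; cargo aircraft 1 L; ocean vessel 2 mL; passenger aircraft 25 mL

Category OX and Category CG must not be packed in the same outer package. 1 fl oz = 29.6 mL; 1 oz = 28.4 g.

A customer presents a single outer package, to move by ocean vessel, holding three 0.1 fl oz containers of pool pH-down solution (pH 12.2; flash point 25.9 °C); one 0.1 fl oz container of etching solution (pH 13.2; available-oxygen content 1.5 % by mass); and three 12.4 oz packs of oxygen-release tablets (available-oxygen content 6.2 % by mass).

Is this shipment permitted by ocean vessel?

No

Pool pH-down solution: pH 12.2 ≥ 12 → Category CR (Corrosive).
pH 13.2 meets the Category CR criterion (Corrosive), so the etching solution is Category CR.
Available-oxygen content 6.2 % by mass meets the Category OX criterion (Oxidizer), so the oxygen-release tablets are Category OX.
Category OX quantity: three 12.4 oz packs = 1056.48 g.
1056.48 g > 1 kg (ocean vessel limit, Category OX) — over the limit.
Total Category CR: (three 0.1 fl oz containers = 8.88 mL) + (one 0.1 fl oz container = 2.96 mL) = 11.84 mL.
That exceeds the Category CR ocean vessel limit of 2 mL.
The segregation rule (Category OX with Category CG) does not apply to Category OX with Category CR.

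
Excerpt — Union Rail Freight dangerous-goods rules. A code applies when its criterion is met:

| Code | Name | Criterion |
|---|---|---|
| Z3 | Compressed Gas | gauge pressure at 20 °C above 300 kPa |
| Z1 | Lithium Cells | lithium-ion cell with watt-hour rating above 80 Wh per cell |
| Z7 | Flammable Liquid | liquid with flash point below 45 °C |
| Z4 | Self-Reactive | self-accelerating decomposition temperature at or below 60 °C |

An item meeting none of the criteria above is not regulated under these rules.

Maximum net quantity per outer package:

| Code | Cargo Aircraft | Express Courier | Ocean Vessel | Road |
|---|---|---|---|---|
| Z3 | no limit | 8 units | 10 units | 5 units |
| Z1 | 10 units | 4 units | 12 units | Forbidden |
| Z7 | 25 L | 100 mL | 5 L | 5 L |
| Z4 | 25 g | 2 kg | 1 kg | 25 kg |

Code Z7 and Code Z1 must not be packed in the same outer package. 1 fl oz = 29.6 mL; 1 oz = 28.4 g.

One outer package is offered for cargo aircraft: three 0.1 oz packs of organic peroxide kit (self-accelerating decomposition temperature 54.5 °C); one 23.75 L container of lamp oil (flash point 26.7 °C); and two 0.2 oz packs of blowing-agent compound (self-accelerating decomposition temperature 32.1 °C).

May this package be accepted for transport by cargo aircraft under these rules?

Yes

With self-accelerating decomposition temperature 54.5 °C (≤ 60 °C), the organic peroxide kit falls in Code Z4.
Lamp oil: flash point 26.7 °C < 45 °C → Code Z7 (Flammable Liquid).
The blowing-agent compound has self-accelerating decomposition temperature 32.1 °C, which is ≤ 60 °C, so it is Code Z4 (Self-Reactive).
Code Z4 net quantity: (three 0.1 oz packs = 8.52 g) + (two 0.2 oz packs = 11.36 g) = 19.88 g.
That is within the Code Z4 cargo aircraft limit of 25 g.
Code Z7 quantity: 23.75 L.
23.75 L ≤ 25 L (cargo aircraft limit, Code Z7) — within limit.
The segregation rule (Code Z7 with Code Z1) does not apply to Code Z4 with Code Z7.
Every hazard code is within its cargo aircraft limit and no segregation rule is violated.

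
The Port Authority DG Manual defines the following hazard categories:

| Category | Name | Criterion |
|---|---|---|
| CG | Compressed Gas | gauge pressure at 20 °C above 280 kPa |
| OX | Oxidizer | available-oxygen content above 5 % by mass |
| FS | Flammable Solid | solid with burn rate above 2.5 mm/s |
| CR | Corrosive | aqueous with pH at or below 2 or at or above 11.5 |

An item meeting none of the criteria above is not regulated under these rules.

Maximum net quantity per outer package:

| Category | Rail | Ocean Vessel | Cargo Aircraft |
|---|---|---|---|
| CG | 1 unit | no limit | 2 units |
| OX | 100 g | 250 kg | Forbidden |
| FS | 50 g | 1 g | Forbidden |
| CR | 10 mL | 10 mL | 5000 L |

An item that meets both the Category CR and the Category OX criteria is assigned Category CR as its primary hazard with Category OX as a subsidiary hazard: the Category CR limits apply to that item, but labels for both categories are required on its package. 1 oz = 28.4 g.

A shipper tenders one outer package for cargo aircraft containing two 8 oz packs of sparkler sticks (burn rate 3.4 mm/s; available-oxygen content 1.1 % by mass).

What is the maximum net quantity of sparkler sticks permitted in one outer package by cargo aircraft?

Burn rate 3.4 mm/s meets the Category FS criterion (Flammable Solid), so the sparkler sticks are Category FS.
The cargo aircraft limit for Category FS is Forbidden.

Forbidden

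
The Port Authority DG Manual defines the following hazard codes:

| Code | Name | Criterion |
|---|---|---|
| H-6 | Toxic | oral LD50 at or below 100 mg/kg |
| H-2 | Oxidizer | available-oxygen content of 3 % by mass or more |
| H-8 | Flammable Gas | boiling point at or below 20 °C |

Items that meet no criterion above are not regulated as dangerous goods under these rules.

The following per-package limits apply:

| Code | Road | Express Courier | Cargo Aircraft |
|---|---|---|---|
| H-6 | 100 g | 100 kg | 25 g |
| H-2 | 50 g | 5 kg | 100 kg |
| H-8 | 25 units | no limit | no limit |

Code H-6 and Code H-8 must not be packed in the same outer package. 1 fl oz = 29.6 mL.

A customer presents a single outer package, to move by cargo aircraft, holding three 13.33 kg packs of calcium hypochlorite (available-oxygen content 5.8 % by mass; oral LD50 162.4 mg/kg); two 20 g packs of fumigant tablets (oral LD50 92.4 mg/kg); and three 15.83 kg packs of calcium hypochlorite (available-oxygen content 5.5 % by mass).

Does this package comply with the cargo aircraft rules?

No

Calcium hypochlorite: available-oxygen content 5.8 % by mass ≥ 3 % by mass → Code H-2 (Oxidizer).
Fumigant tablets: oral LD50 92.4 mg/kg ≤ 100 mg/kg → Code H-6 (Toxic).
Available-oxygen content 5.5 % by mass meets the Code H-2 criterion (Oxidizer), so the calcium hypochlorite is Code H-2.
Code H-2 net quantity: (three 13.33 kg packs = 39.99 kg) + (three 15.83 kg packs = 47.49 kg) = 87.48 kg.
87.48 kg is within the cargo aircraft limit of 100 kg for Code H-2.
Code H-6 quantity: two 20 g packs = 40 g.
40 g exceeds the cargo aircraft limit of 25 g for Code H-6.
The segregation rule (Code H-6 with Code H-8) does not apply to Code H-2 with Code H-6.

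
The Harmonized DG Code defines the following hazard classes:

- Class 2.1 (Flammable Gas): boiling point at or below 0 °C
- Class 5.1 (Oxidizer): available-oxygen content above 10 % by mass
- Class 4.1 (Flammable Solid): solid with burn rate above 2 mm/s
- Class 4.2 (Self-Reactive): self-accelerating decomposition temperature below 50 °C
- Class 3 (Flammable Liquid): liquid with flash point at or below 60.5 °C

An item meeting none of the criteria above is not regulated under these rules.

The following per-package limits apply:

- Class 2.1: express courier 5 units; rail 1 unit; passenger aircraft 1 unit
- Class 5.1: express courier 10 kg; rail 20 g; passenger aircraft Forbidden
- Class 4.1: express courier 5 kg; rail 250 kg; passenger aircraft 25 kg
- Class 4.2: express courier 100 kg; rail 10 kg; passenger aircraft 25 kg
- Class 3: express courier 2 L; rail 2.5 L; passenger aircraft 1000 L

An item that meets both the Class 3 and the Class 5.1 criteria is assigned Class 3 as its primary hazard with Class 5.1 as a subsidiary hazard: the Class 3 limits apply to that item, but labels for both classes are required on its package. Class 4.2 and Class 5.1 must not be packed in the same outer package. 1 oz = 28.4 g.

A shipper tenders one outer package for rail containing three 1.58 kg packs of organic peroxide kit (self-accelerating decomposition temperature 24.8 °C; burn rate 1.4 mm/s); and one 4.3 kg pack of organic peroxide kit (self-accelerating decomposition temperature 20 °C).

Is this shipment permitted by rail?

Yes

Self-accelerating decomposition temperature 24.8 °C meets the Class 4.2 criterion (Self-Reactive), so the organic peroxide kit is Class 4.2.
Organic peroxide kit: self-accelerating decomposition temperature 20 °C < 50 °C → Class 4.2 (Self-Reactive).
Class 4.2 net quantity: (three 1.58 kg packs = 4.74 kg) + 4.3 kg = 9.04 kg.
That is within the Class 4.2 rail limit of 10 kg.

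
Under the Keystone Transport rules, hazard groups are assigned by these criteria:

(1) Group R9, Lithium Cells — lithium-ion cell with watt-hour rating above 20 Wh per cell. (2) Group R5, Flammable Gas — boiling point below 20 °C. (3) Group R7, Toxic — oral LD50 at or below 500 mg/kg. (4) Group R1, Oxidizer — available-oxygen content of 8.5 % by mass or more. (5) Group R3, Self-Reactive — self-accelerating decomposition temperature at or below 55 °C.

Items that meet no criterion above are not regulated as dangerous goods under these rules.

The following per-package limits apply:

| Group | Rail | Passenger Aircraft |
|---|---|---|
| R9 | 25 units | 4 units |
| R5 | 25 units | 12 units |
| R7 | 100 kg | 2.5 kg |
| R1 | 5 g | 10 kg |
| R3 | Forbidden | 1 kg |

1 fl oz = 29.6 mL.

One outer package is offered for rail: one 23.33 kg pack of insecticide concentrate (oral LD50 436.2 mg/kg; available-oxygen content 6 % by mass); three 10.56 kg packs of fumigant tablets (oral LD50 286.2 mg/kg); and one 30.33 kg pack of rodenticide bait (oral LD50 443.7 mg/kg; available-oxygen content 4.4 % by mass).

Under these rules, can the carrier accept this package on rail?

Insecticide concentrate: oral LD50 436.2 mg/kg ≤ 500 mg/kg → Group R7 (Toxic).
Oral LD50 286.2 mg/kg meets the Group R7 criterion (Toxic), so the fumigant tablets are Group R7.
With oral LD50 443.7 mg/kg (≤ 500 mg/kg), the rodenticide bait falls in Group R7.
Group R7 net quantity: 23.33 kg + (three 10.56 kg packs = 31.68 kg) + 30.33 kg = 85.34 kg.
85.34 kg is within the rail limit of 100 kg for Group R7.

Yes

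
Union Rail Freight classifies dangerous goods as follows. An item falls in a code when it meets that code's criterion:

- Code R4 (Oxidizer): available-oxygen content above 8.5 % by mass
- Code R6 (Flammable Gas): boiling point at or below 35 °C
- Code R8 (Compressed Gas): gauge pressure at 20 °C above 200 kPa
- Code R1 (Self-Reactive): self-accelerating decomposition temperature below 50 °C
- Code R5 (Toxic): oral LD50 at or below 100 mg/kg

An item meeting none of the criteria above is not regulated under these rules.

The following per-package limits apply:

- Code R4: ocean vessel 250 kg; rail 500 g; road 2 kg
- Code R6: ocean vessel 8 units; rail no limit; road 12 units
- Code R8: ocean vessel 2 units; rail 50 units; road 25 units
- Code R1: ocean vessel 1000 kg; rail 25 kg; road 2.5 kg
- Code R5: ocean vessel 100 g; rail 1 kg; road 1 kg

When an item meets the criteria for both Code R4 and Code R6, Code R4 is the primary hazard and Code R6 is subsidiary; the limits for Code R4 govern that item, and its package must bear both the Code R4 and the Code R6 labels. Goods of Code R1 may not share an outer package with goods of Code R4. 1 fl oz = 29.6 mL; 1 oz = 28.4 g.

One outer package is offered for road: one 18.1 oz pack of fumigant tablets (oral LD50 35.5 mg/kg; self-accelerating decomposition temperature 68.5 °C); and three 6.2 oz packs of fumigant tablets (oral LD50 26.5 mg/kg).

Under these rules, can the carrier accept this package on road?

No

Fumigant tablets: oral LD50 35.5 mg/kg ≤ 100 mg/kg → Code R5 (Toxic).
The fumigant tablets have oral LD50 26.5 mg/kg, which is ≤ 100 mg/kg, so they are Code R5 (Toxic).
Total Code R5: (one 18.1 oz pack = 514.04 g) + (three 6.2 oz packs = 528.24 g) = 1042.28 g.
That exceeds the Code R5 road limit of 1 kg.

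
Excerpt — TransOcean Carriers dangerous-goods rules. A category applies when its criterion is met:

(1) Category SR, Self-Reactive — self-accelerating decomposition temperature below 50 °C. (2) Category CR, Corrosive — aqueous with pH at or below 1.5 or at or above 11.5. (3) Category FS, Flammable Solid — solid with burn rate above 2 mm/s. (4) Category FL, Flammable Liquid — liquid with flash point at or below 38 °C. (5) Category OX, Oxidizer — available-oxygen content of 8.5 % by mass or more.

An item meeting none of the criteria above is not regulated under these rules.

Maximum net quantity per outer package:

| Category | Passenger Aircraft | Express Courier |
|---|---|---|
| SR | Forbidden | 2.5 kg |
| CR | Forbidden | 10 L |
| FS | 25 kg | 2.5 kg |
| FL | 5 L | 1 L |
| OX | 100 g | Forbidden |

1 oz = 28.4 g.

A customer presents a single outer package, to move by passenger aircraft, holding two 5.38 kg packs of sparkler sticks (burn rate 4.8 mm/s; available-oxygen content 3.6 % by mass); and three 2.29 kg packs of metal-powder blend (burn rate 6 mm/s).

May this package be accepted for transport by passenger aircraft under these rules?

Yes

With burn rate 4.8 mm/s (> 2 mm/s), the sparkler sticks fall in Category FS.
Metal-powder blend: burn rate 6 mm/s > 2 mm/s → Category FS (Flammable Solid).
Total Category FS: (two 5.38 kg packs = 10.76 kg) + (three 2.29 kg packs = 6.87 kg) = 17.63 kg.
17.63 kg ≤ 25 kg (passenger aircraft limit, Category FS) — within limit.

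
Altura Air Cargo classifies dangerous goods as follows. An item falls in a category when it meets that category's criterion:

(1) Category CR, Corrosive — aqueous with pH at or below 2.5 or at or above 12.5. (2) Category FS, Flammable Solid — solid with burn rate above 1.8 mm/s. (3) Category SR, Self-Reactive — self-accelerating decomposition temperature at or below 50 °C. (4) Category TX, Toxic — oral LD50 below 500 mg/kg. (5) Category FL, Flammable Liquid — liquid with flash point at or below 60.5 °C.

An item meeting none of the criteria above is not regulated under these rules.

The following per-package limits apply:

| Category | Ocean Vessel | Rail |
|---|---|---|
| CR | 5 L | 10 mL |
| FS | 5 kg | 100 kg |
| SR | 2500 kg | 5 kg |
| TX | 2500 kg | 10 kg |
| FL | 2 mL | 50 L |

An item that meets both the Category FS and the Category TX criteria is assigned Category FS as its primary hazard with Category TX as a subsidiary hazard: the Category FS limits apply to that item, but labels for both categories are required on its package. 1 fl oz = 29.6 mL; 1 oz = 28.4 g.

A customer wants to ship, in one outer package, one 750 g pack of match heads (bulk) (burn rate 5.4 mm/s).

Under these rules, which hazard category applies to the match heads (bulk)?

The match heads (bulk) have burn rate 5.4 mm/s, which is > 1.8 mm/s, so they are Category FS (Flammable Solid).

Category FS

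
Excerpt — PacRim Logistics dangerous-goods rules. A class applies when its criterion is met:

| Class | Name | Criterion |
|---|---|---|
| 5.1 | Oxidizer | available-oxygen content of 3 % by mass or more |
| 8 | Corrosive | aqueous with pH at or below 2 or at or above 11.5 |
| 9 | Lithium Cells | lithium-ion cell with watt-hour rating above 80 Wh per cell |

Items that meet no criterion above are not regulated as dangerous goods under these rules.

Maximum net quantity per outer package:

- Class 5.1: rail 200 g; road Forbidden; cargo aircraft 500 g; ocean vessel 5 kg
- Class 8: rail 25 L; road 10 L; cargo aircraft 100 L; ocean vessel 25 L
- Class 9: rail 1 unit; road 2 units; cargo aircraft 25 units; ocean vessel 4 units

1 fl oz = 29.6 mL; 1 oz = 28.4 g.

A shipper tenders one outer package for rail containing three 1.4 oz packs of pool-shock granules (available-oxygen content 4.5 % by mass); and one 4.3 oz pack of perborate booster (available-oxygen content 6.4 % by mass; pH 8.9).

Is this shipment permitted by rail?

Available-oxygen content 4.5 % by mass meets the Class 5.1 criterion (Oxidizer), so the pool-shock granules are Class 5.1.
The perborate booster has available-oxygen content 6.4 % by mass, which is ≥ 3 % by mass, so it is Class 5.1 (Oxidizer).
Class 5.1 net quantity: (three 1.4 oz packs = 119.28 g) + (one 4.3 oz pack = 122.12 g) = 241.4 g.
241.4 g exceeds the rail limit of 200 g for Class 5.1.

No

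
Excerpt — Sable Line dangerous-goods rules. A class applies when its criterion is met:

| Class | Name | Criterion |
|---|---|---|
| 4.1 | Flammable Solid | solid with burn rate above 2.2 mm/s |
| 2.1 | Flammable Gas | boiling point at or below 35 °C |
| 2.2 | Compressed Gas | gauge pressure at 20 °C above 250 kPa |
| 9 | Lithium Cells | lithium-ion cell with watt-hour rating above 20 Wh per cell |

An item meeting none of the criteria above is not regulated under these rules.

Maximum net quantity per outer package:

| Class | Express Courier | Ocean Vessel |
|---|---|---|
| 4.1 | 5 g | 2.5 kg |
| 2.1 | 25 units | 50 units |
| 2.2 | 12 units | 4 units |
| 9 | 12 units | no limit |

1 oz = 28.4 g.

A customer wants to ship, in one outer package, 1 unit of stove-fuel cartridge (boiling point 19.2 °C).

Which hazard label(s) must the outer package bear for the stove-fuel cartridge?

Class 2.1

Stove-fuel cartridge: boiling point 19.2 °C ≤ 35 °C → Class 2.1 (Flammable Gas).
Only the Class 2.1 label is required.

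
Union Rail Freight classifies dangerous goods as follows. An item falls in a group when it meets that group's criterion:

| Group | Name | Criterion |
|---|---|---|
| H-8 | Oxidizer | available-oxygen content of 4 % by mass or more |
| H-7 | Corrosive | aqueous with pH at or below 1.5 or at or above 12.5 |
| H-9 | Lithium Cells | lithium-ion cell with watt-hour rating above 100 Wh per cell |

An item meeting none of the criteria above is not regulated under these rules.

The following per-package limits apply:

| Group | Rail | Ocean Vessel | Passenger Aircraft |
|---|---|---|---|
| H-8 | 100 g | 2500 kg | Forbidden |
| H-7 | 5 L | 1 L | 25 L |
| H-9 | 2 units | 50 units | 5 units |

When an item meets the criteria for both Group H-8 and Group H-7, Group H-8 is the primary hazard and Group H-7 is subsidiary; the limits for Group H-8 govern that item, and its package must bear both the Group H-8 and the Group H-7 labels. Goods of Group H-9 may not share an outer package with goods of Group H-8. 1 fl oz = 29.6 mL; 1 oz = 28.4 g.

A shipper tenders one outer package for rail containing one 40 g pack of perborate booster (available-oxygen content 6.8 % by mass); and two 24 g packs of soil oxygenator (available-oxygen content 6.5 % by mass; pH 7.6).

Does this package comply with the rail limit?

Yes

The perborate booster has available-oxygen content 6.8 % by mass, which is ≥ 4 % by mass, so it is Group H-8 (Oxidizer).
Soil oxygenator: available-oxygen content 6.5 % by mass ≥ 4 % by mass → Group H-8 (Oxidizer).
Group H-8 net quantity: 40 g + (two 24 g packs = 48 g) = 88 g.
88 g ≤ 100 g (rail limit, Group H-8) — within limit.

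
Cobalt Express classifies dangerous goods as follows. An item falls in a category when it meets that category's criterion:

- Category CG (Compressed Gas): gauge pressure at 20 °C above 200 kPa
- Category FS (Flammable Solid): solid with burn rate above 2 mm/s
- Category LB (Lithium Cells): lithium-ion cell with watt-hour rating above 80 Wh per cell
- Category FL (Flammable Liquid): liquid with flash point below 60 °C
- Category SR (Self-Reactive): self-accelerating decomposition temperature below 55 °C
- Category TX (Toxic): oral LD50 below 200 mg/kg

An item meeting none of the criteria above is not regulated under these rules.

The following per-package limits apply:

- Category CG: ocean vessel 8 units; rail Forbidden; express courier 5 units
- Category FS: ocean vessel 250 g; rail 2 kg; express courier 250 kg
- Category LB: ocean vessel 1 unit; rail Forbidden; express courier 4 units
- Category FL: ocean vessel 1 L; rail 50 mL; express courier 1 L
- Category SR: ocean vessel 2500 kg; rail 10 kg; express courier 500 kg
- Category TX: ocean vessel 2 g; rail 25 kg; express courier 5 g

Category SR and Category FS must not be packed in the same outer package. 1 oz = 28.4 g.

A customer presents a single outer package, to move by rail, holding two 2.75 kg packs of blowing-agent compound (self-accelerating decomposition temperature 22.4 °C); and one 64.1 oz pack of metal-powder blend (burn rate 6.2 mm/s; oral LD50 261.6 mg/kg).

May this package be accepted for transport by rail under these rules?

Self-accelerating decomposition temperature 22.4 °C meets the Category SR criterion (Self-Reactive), so the blowing-agent compound is Category SR.
The metal-powder blend has burn rate 6.2 mm/s, which is > 2 mm/s, so it is Category FS (Flammable Solid).
Category SR quantity: two 2.75 kg packs = 5.5 kg.
5.5 kg ≤ 10 kg (rail limit, Category SR) — within limit.
Category FS quantity: one 64.1 oz pack = 1820.44 g.
1820.44 g is within the rail limit of 2 kg for Category FS.
Category SR and Category FS may not share an outer package.

No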